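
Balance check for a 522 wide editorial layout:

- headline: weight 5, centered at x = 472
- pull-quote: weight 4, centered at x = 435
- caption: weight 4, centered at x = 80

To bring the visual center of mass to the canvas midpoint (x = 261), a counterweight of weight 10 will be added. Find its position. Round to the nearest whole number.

After adding the counterweight, total weight = 5 + 4 + 4 + 10 = 23.
x: need Σw·x = 23·261 = 6003. Existing = 5·472 + 4·435 + 4·80 = 4420. Remainder 1583 / 10 ≈ 158.30.

x ≈ 158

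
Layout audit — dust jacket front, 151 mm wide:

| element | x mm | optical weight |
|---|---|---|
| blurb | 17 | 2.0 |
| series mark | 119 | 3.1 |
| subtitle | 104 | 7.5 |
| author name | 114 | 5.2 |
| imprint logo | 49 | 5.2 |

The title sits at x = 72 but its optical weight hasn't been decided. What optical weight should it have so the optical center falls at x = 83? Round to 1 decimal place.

Known weights sum to 2.0 + 3.1 + 7.5 + 5.2 + 5.2 = 23.0; their moment is 2.0·17 + 3.1·119 + 7.5·104 + 5.2·114 + 5.2·49 = 2030.5.
Balance at x = 83 requires (2030.5 + w·72) / (23.0 + w) = 83.
So w = (83·23.0 − 2030.5)/(72 − 83) = -121.5/-11 ≈ 11.05.

w ≈ 11.0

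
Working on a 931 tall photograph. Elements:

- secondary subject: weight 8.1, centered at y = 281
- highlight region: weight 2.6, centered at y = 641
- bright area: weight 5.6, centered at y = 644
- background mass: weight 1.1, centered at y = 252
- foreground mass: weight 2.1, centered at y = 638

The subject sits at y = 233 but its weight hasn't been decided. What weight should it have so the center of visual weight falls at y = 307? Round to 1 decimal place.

Existing Σw = 19.5 (8.1 + 2.6 + 5.6 + 1.1 + 2.1); existing moment 8.1·281 + 2.6·641 + 5.6·644 + 1.1·252 + 2.1·638 = 9166.1.
Set Σw·y/Σw = 307: (9166.1 + 233w) = 307·(19.5 + w).
Rearranging, w·(233 − 307) = 307·19.5 − 9166.1 = -3179.6, so w ≈ -3179.6/-74 = 42.97.

w ≈ 43.0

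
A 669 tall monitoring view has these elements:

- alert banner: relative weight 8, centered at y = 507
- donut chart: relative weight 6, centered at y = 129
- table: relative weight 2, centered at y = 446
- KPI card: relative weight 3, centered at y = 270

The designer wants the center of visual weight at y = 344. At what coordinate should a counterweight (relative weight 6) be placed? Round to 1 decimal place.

New total weight: (8 + 6 + 2 + 3) + 6 = 25.
Along y: (6532 + 6·y) / 25 = 344 (existing moment 8·507 + 6·129 + 2·446 + 3·270 = 6532) ⇒ y = (8600 − 6532) / 6 ≈ 344.67.

y ≈ 344.7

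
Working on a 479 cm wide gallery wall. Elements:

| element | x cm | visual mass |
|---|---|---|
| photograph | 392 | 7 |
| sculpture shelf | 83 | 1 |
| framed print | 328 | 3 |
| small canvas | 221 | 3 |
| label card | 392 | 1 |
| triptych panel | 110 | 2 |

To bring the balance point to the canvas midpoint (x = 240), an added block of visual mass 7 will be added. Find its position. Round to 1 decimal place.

x ≈ 96.3

New total weight: (7 + 1 + 3 + 3 + 1 + 2) + 7 = 24.
Along x: (5086 + 7·x) / 24 = 240 (existing moment 7·392 + 1·83 + 3·328 + 3·221 + 1·392 + 2·110 = 5086) ⇒ x = (5760 − 5086) / 7 ≈ 96.29.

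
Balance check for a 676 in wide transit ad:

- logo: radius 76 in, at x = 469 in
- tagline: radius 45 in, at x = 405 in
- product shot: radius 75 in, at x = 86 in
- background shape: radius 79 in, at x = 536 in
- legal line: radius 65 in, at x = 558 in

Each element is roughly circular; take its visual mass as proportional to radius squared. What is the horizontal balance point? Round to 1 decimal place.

x ≈ 406.6

r² weights: logo 76² = 5776, tagline 45² = 2025, product shot 75² = 5625, background shape 79² = 6241, legal line 65² = 4225. Total = 23892.
Σw·x = 5776·469 + 2025·405 + 5625·86 + 6241·536 + 4225·558 = 9715545, so x̄ = 9715545/23892 ≈ 406.64.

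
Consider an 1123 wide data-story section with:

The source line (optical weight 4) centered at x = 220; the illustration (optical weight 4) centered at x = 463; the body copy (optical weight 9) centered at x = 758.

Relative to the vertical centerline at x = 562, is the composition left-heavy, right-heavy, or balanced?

balanced

Weights sum to 4 + 4 + 9 = 17.
Σw·x = 4·220 + 4·463 + 9·758 = 9554, so x̄ = 9554/17 ≈ 562.00.
That equals the midline 562 — balanced.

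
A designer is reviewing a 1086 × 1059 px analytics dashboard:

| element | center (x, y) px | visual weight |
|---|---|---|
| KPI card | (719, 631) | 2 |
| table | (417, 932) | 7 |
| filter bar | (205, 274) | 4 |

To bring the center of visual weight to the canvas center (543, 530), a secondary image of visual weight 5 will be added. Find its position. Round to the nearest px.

After adding the secondary image, total weight = 2 + 7 + 4 + 5 = 18.
x: target moment 18×543 = 9774; current 2·719 + 7·417 + 4·205 = 5177; the secondary image supplies 4597, so x = 4597/5 ≈ 919.40.
y: target moment 18×530 = 9540; current 2·631 + 7·932 + 4·274 = 8882; the secondary image supplies 658, so y = 658/5 ≈ 131.60.

(919, 132)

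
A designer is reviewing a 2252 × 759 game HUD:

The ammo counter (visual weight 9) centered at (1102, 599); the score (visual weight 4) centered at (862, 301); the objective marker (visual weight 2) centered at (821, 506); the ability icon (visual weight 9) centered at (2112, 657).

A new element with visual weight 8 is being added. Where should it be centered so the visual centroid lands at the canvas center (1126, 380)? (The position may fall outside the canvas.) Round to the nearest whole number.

New total weight: (9 + 4 + 2 + 9) + 8 = 32.
x: target moment 32×1126 = 36032; current 9·1102 + 4·862 + 2·821 + 9·2112 = 34016; the new element supplies 2016, so x = 2016/8 ≈ 252.00.
y: target moment 32×380 = 12160; current 9·599 + 4·301 + 2·506 + 9·657 = 13520; the new element supplies -1360, so y = -1360/8 ≈ -170.00.

(252, -170)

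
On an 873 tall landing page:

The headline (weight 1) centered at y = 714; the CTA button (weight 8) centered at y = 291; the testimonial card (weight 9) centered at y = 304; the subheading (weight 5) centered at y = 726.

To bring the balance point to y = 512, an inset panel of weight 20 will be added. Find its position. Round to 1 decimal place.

y ≈ 630.4

After adding the inset panel, total weight = 1 + 8 + 9 + 5 + 20 = 43.
y: need Σw·y = 43·512 = 22016. Existing = 1·714 + 8·291 + 9·304 + 5·726 = 9408. Remainder 12608 / 20 ≈ 630.40.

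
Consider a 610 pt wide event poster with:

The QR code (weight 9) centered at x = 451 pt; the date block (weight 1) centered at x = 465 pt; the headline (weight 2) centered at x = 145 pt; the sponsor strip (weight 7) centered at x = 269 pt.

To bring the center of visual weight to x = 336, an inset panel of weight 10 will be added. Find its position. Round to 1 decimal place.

x ≈ 304.7

After adding the inset panel, total weight = 9 + 1 + 2 + 7 + 10 = 29.
x: target moment 29×336 = 9744; current 9·451 + 1·465 + 2·145 + 7·269 = 6697; the inset panel supplies 3047, so x = 3047/10 ≈ 304.70.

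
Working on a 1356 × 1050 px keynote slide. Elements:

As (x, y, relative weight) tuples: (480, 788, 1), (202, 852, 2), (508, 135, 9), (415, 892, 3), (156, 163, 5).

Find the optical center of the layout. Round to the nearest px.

(374, 360)

Total weight = 1 + 2 + 9 + 3 + 5 = 20.
Σw·x = 1·480 + 2·202 + 9·508 + 3·415 + 5·156 = 7481, so x̄ = 7481/20 ≈ 374.05.
Σw·y = 1·788 + 2·852 + 9·135 + 3·892 + 5·163 = 7198, so ȳ = 7198/20 ≈ 359.90.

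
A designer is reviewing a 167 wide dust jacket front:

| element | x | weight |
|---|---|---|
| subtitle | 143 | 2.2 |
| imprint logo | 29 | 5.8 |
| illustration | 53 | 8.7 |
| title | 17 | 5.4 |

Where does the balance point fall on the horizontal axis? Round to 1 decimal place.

Weights sum to 2.2 + 5.8 + 8.7 + 5.4 = 22.1.
Σw·x = 2.2·143 + 5.8·29 + 8.7·53 + 5.4·17 = 1035.7, so x̄ = 1035.7/22.1 ≈ 46.86.

x ≈ 46.9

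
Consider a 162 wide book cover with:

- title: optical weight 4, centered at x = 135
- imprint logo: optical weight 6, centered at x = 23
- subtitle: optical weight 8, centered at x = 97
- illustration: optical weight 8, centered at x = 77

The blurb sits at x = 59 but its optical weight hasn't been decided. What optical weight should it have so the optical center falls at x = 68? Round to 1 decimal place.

w ≈ 33.6

Known weights sum to 4 + 6 + 8 + 8 = 26; their moment is 4·135 + 6·23 + 8·97 + 8·77 = 2070.
Balance at x = 68 requires (2070 + w·59) / (26 + w) = 68.
Rearranging, w·(59 − 68) = 68·26 − 2070 = -302, so w ≈ -302/-9 = 33.56.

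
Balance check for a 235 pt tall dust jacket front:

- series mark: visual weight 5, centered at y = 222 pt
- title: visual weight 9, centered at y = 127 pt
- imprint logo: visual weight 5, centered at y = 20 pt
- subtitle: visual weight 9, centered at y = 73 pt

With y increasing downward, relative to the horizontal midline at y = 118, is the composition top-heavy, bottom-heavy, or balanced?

top-heavy

Weights sum to 5 + 9 + 5 + 9 = 28.
y: (5·222 + 9·127 + 5·20 + 9·73) / 28 = 3010 / 28 ≈ 107.50
Since 107.5 is above (smaller y than) 118, the composition reads top-heavy.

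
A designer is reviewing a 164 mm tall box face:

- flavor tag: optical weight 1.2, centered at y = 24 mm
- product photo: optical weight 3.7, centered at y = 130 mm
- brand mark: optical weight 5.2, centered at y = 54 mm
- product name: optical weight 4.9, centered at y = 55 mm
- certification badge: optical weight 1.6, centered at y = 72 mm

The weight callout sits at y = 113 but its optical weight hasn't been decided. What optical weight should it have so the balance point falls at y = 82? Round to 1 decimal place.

Known weights sum to 1.2 + 3.7 + 5.2 + 4.9 + 1.6 = 16.6; their moment is 1.2·24 + 3.7·130 + 5.2·54 + 4.9·55 + 1.6·72 = 1175.3.
Balance at y = 82 requires (1175.3 + w·113) / (16.6 + w) = 82.
So w = (82·16.6 − 1175.3)/(113 − 82) = 185.9/31 ≈ 6.00.

w ≈ 6.0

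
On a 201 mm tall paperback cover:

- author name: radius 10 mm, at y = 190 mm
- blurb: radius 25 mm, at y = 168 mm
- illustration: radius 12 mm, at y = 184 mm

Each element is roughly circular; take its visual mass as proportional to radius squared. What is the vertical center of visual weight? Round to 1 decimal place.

Weights ∝ r²: author name 10² = 100, blurb 25² = 625, illustration 12² = 144; Σw = 869.
y: (100·190 + 625·168 + 144·184) / 869 = 150496 / 869 ≈ 173.18

y ≈ 173.2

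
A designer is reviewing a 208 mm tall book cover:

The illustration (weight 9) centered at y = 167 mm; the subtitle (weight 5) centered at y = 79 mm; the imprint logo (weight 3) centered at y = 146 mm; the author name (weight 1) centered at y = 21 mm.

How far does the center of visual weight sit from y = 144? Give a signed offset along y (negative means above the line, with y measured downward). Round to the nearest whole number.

Total weight = 9 + 5 + 3 + 1 = 18.
Σw·y = 9·167 + 5·79 + 3·146 + 1·21 = 2357, so ȳ = 2357/18 ≈ 130.94.
Difference: 130.94 − 144 ≈ -13.06.

≈ -13 mm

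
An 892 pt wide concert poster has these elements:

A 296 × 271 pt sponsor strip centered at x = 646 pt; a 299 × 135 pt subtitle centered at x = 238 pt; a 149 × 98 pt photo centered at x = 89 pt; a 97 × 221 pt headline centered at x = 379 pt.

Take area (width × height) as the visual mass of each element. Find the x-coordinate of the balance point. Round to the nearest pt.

Areas → weights: sponsor strip 296·271 = 80216, subtitle 299·135 = 40365, photo 149·98 = 14602, headline 97·221 = 21437; Σw = 156620.
x: (80216·646 + 40365·238 + 14602·89 + 21437·379) / 156620 = 70850607 / 156620 ≈ 452.37

x ≈ 452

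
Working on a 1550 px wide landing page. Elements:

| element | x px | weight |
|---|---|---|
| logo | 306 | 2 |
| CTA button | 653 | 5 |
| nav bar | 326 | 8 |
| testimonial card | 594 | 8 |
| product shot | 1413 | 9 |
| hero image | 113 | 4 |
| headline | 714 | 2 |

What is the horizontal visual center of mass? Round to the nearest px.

x ≈ 680

Σw = 2 + 5 + 8 + 8 + 9 + 4 + 2 = 38.
Σw·x = 25834; x̄ = 25834/38 ≈ 679.84.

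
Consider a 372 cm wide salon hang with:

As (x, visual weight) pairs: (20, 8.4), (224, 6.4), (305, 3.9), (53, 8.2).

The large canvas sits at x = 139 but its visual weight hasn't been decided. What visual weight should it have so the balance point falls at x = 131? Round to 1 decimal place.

w ≈ 37.3

Existing Σw = 26.9 (8.4 + 6.4 + 3.9 + 8.2); existing moment 8.4·20 + 6.4·224 + 3.9·305 + 8.2·53 = 3225.7.
Balance at x = 131 requires (3225.7 + w·139) / (26.9 + w) = 131.
So w = (131·26.9 − 3225.7)/(139 − 131) = 298.2/8 ≈ 37.27.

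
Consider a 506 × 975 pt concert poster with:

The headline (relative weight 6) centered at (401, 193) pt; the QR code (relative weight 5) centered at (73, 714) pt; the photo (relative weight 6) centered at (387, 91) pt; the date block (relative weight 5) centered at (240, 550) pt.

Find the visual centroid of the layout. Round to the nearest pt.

(286, 365)

Σw = 6 + 5 + 6 + 5 = 22.
Σw·x = 6·401 + 5·73 + 6·387 + 5·240 = 6293, so x̄ = 6293/22 ≈ 286.05.
Σw·y = 6·193 + 5·714 + 6·91 + 5·550 = 8024, so ȳ = 8024/22 ≈ 364.73.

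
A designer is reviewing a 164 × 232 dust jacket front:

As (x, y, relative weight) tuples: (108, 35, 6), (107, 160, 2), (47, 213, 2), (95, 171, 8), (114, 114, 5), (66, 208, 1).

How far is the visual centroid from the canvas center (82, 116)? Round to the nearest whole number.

≈ 21

Total weight = 6 + 2 + 2 + 8 + 5 + 1 = 24.
Σw·x = 6·108 + 2·107 + 2·47 + 8·95 + 5·114 + 1·66 = 2352, so x̄ = 2352/24 ≈ 98.00.
Σw·y = 6·35 + 2·160 + 2·213 + 8·171 + 5·114 + 1·208 = 3102, so ȳ = 3102/24 ≈ 129.25.
From (82, 116): dx = 16.00, dy = 13.25, so the distance is √(dx²+dy²) ≈ 20.77.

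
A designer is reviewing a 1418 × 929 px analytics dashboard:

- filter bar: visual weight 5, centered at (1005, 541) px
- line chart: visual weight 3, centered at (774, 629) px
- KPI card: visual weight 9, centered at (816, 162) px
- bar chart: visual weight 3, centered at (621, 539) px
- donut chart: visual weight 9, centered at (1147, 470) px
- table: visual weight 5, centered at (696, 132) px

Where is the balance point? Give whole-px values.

Σw = 5 + 3 + 9 + 3 + 9 + 5 = 34.
x: moment 30357 / weight 34 ≈ 892.85
Σw·y = 12557; ȳ = 12557/34 ≈ 369.32.

(893, 369)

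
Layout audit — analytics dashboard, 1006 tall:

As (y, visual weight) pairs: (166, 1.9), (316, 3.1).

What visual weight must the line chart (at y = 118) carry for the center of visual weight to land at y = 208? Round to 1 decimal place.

w ≈ 2.8

Existing Σw = 5.0 (1.9 + 3.1); existing moment 1.9·166 + 3.1·316 = 1295.0.
For the centroid to hit 208: (1295.0 + w·118) / (5.0 + w) = 208.
Solving: w = (208·5.0 − 1295.0) / (118 − 208) = -255.0 / -90 ≈ 2.83.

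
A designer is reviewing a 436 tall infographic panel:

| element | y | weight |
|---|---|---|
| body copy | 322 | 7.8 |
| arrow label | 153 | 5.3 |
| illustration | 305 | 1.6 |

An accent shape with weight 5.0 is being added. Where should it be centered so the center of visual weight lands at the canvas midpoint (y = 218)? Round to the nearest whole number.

New total weight: (7.8 + 5.3 + 1.6) + 5.0 = 19.7.
y: target moment 19.7×218 = 4294.6; current 7.8·322 + 5.3·153 + 1.6·305 = 3810.5; the accent shape supplies 484.1, so y = 484.1/5.0 ≈ 96.82.

y ≈ 97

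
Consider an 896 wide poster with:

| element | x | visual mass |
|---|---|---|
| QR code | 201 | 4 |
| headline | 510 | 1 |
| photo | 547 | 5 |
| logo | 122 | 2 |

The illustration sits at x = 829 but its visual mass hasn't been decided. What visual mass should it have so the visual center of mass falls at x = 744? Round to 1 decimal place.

Known weights sum to 4 + 1 + 5 + 2 = 12; their moment is 4·201 + 1·510 + 5·547 + 2·122 = 4293.
Balance at x = 744 requires (4293 + w·829) / (12 + w) = 744.
So w = (744·12 − 4293)/(829 − 744) = 4635/85 ≈ 54.53.

w ≈ 54.5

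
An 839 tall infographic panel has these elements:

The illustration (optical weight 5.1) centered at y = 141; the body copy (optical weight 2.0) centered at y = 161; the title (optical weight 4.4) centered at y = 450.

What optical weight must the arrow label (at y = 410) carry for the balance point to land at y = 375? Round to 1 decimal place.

Known weights sum to 5.1 + 2.0 + 4.4 = 11.5; their moment is 5.1·141 + 2.0·161 + 4.4·450 = 3021.1.
Set Σw·y/Σw = 375: (3021.1 + 410w) = 375·(11.5 + w).
Solving: w = (375·11.5 − 3021.1) / (410 − 375) = 1291.4 / 35 ≈ 36.90.

w ≈ 36.9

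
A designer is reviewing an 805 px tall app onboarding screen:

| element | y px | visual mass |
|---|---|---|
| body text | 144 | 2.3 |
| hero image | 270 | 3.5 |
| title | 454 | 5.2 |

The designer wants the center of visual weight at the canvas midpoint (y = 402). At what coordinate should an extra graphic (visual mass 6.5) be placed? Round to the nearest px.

With the extra graphic, Σw becomes 2.3 + 3.5 + 5.2 + 6.5 = 17.5.
y: target moment 17.5×402 = 7035.0; current 2.3·144 + 3.5·270 + 5.2·454 = 3637.0; the extra graphic supplies 3398.0, so y = 3398.0/6.5 ≈ 522.77.

y ≈ 523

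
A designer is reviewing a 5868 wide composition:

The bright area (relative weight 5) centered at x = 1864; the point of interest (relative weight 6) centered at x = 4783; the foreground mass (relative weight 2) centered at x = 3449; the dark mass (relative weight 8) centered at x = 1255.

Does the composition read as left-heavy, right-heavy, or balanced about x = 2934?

left-heavy

Σw = 5 + 6 + 2 + 8 = 21.
x: (5·1864 + 6·4783 + 2·3449 + 8·1255) / 21 = 54956 / 21 ≈ 2616.95
2617.0 lies left of the midline 2934, so the layout is left-heavy.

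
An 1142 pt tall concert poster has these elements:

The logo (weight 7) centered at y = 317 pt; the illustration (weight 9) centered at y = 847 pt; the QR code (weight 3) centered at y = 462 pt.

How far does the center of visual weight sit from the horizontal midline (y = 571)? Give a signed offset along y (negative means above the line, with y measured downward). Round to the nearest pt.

≈ 20 pt

Total weight = 7 + 9 + 3 = 19.
y-moment: 7·317 + 9·847 + 3·462 = 11228; centroid 11228/19 ≈ 590.95.
Difference: 590.95 − 571 ≈ 19.95.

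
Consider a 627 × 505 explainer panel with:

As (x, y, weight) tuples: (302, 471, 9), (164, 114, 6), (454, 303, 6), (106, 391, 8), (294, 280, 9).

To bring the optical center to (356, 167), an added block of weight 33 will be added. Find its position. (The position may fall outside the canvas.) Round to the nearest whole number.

After adding the added block, total weight = 9 + 6 + 6 + 8 + 9 + 33 = 71.
x: need Σw·x = 71·356 = 25276. Existing = 9·302 + 6·164 + 6·454 + 8·106 + 9·294 = 9920. Remainder 15356 / 33 ≈ 465.33.
y: need Σw·y = 71·167 = 11857. Existing = 9·471 + 6·114 + 6·303 + 8·391 + 9·280 = 12389. Remainder -532 / 33 ≈ -16.12.

(465, -16)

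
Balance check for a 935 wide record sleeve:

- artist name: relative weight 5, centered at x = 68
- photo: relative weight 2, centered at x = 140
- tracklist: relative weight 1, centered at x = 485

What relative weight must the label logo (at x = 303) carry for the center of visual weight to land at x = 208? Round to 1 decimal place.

Known weights sum to 5 + 2 + 1 = 8; their moment is 5·68 + 2·140 + 1·485 = 1105.
Balance at x = 208 requires (1105 + w·303) / (8 + w) = 208.
Solving: w = (208·8 − 1105) / (303 − 208) = 559 / 95 ≈ 5.88.

w ≈ 5.9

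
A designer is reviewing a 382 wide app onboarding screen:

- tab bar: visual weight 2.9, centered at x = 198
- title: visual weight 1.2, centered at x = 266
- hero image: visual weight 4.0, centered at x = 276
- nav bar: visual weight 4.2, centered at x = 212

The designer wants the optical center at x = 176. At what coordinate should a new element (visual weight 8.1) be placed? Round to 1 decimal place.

x ≈ 86.7

After adding the new element, total weight = 2.9 + 1.2 + 4.0 + 4.2 + 8.1 = 20.4.
x: target moment 20.4×176 = 3590.4; current 2.9·198 + 1.2·266 + 4.0·276 + 4.2·212 = 2887.8; the new element supplies 702.6, so x = 702.6/8.1 ≈ 86.74.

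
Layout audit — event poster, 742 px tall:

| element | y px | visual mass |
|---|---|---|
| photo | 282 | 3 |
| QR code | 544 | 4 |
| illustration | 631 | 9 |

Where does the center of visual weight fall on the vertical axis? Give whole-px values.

y ≈ 544

Weights sum to 3 + 4 + 9 = 16.
y-moment: 3·282 + 4·544 + 9·631 = 8701; centroid 8701/16 ≈ 543.81.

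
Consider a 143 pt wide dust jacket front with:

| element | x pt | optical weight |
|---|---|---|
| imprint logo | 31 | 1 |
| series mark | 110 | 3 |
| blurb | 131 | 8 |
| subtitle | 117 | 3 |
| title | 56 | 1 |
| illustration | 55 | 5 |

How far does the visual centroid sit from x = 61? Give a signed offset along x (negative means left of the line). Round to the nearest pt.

Total weight = 1 + 3 + 8 + 3 + 1 + 5 = 21.
Σw·x = 1·31 + 3·110 + 8·131 + 3·117 + 1·56 + 5·55 = 2091, so x̄ = 2091/21 ≈ 99.57.
Offset from x = 61: 99.57 − 61 ≈ 38.57.

≈ 39 pt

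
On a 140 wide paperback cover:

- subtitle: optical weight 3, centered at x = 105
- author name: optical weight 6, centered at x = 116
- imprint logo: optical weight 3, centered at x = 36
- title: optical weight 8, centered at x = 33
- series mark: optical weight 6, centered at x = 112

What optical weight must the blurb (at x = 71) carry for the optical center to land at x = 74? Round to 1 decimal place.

Existing Σw = 26 (3 + 6 + 3 + 8 + 6); existing moment 3·105 + 6·116 + 3·36 + 8·33 + 6·112 = 2055.
Set Σw·x/Σw = 74: (2055 + 71w) = 74·(26 + w).
So w = (74·26 − 2055)/(71 − 74) = -131/-3 ≈ 43.67.

w ≈ 43.7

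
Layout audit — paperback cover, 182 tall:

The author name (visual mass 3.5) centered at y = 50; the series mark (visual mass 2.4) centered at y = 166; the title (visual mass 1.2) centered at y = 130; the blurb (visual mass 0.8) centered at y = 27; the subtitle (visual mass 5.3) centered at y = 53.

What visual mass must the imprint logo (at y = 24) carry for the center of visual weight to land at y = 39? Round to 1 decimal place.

Fixed elements: Σw = 3.5 + 2.4 + 1.2 + 0.8 + 5.3 = 13.2, Σw·y = 3.5·50 + 2.4·166 + 1.2·130 + 0.8·27 + 5.3·53 = 1031.9.
For the centroid to hit 39: (1031.9 + w·24) / (13.2 + w) = 39.
Solving: w = (39·13.2 − 1031.9) / (24 − 39) = -517.1 / -15 ≈ 34.47.

w ≈ 34.5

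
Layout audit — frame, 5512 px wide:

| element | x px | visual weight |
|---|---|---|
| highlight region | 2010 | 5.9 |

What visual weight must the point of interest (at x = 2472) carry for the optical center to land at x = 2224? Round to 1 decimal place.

w ≈ 5.1

Known: weight 5.9 with moment 5.9·2010 = 11859.0.
Set Σw·x/Σw = 2224: (11859.0 + 2472w) = 2224·(5.9 + w).
So w = (2224·5.9 − 11859.0)/(2472 − 2224) = 1262.6/248 ≈ 5.09.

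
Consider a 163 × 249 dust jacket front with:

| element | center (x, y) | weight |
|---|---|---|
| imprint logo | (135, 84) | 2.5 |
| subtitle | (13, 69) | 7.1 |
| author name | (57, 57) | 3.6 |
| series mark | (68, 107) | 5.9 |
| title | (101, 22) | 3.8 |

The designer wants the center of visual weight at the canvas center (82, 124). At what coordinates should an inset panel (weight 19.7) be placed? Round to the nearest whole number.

(105, 186)

New total weight: (2.5 + 7.1 + 3.6 + 5.9 + 3.8) + 19.7 = 42.6.
Along x: (1420.0 + 19.7·x) / 42.6 = 82 (existing moment 2.5·135 + 7.1·13 + 3.6·57 + 5.9·68 + 3.8·101 = 1420.0) ⇒ x = (3493.2 − 1420.0) / 19.7 ≈ 105.24.
Along y: (1620.0 + 19.7·y) / 42.6 = 124 (existing moment 2.5·84 + 7.1·69 + 3.6·57 + 5.9·107 + 3.8·22 = 1620.0) ⇒ y = (5282.4 − 1620.0) / 19.7 ≈ 185.91.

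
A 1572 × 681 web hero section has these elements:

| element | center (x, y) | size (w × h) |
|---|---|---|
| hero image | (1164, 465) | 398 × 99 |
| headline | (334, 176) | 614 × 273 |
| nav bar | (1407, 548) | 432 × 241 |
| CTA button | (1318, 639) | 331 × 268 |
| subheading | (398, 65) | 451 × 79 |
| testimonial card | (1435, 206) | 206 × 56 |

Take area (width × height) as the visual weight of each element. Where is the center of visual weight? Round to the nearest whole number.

(886, 372)

Areas: hero image 398·99 = 39402, headline 614·273 = 167622, nav bar 432·241 = 104112, CTA button 331·268 = 88708, subheading 451·79 = 35629, testimonial card 206·56 = 11536. Total weight = 447009.
x: (39402·1164 + 167622·334 + 104112·1407 + 88708·1318 + 35629·398 + 11536·1435) / 447009 = 395986906 / 447009 ≈ 885.86
y: (39402·465 + 167622·176 + 104112·548 + 88708·639 + 35629·65 + 11536·206) / 447009 = 166253491 / 447009 ≈ 371.92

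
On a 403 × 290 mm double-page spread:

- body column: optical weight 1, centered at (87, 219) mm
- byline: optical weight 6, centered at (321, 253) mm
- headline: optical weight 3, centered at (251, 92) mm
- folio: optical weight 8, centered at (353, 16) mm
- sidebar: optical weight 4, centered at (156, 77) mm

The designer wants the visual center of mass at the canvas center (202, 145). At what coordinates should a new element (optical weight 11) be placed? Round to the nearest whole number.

After adding the new element, total weight = 1 + 6 + 3 + 8 + 4 + 11 = 33.
x: target moment 33×202 = 6666; current 1·87 + 6·321 + 3·251 + 8·353 + 4·156 = 6214; the new element supplies 452, so x = 452/11 ≈ 41.09.
y: target moment 33×145 = 4785; current 1·219 + 6·253 + 3·92 + 8·16 + 4·77 = 2449; the new element supplies 2336, so y = 2336/11 ≈ 212.36.

(41, 212)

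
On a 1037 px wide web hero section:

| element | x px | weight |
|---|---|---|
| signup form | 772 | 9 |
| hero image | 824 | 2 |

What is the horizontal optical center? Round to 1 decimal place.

Total weight = 9 + 2 = 11.
x-moment: 9·772 + 2·824 = 8596; centroid 8596/11 ≈ 781.45.

x ≈ 781.5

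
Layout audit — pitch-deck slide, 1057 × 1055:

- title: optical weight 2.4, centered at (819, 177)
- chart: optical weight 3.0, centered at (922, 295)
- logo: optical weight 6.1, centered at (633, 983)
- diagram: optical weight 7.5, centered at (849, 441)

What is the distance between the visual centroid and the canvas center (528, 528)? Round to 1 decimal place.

≈ 261.2

Weights sum to 2.4 + 3.0 + 6.1 + 7.5 = 19.0.
x-moment: 2.4·819 + 3.0·922 + 6.1·633 + 7.5·849 = 14960.4; centroid 14960.4/19.0 ≈ 787.39.
y-moment: 2.4·177 + 3.0·295 + 6.1·983 + 7.5·441 = 10613.6; centroid 10613.6/19.0 ≈ 558.61.
Relative to (528, 528): Δ = (259.39, 30.61); |Δ| = √(259.39² + 30.61²) ≈ 261.19.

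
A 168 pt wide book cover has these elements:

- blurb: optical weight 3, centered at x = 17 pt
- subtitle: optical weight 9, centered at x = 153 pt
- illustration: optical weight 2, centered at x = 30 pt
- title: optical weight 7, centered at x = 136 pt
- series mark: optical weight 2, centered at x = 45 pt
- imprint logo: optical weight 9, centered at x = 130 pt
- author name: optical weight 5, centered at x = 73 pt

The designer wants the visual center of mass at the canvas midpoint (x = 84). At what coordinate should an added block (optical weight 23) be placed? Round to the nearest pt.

With the added block, Σw becomes 3 + 9 + 2 + 7 + 2 + 9 + 5 + 23 = 60.
x: target moment 60×84 = 5040; current 3·17 + 9·153 + 2·30 + 7·136 + 2·45 + 9·130 + 5·73 = 4065; the added block supplies 975, so x = 975/23 ≈ 42.39.

x ≈ 42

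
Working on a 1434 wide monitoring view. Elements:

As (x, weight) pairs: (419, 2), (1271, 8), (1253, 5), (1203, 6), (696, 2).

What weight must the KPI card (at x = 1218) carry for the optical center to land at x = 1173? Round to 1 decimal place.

Known weights sum to 2 + 8 + 5 + 6 + 2 = 23; their moment is 2·419 + 8·1271 + 5·1253 + 6·1203 + 2·696 = 25881.
Set Σw·x/Σw = 1173: (25881 + 1218w) = 1173·(23 + w).
So w = (1173·23 − 25881)/(1218 − 1173) = 1098/45 ≈ 24.40.

w ≈ 24.4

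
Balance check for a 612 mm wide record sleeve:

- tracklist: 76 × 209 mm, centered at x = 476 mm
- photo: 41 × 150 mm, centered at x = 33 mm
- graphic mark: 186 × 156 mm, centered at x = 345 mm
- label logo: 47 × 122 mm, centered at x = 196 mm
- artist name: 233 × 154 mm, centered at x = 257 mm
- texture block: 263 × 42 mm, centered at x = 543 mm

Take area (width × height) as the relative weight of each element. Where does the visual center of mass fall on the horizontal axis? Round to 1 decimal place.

Areas → weights: tracklist 76·209 = 15884, photo 41·150 = 6150, graphic mark 186·156 = 29016, label logo 47·122 = 5734, artist name 233·154 = 35882, texture block 263·42 = 11046; Σw = 103712.
Σw·x = 15884·476 + 6150·33 + 29016·345 + 5734·196 + 35882·257 + 11046·543 = 34117770, so x̄ = 34117770/103712 ≈ 328.97.

x ≈ 329.0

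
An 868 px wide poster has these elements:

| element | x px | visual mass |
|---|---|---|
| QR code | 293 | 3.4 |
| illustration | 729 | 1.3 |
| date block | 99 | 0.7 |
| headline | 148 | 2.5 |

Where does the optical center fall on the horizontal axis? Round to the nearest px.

Σw = 3.4 + 1.3 + 0.7 + 2.5 = 7.9.
Σw·x = 3.4·293 + 1.3·729 + 0.7·99 + 2.5·148 = 2383.2, so x̄ = 2383.2/7.9 ≈ 301.67.

x ≈ 302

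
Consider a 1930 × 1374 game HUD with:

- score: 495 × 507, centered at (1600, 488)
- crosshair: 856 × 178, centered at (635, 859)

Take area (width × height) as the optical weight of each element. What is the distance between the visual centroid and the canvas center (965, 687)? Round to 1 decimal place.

Areas → weights: score 495·507 = 250965, crosshair 856·178 = 152368; Σw = 403333.
x: (250965·1600 + 152368·635) / 403333 = 498297680 / 403333 ≈ 1235.45
y: (250965·488 + 152368·859) / 403333 = 253355032 / 403333 ≈ 628.15
Offset from (965, 687): Δx ≈ 270.45, Δy ≈ -58.85; distance = √(Δx² + Δy²) ≈ 276.78.

≈ 276.8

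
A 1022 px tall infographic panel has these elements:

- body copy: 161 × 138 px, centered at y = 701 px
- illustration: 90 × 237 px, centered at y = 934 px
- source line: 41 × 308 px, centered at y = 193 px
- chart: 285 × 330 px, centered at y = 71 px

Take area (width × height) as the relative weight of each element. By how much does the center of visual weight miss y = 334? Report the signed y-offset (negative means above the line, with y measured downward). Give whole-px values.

≈ -37 px

Taking area as weight: body copy 161·138 = 22218, illustration 90·237 = 21330, source line 41·308 = 12628, chart 285·330 = 94050. Sum 150226.
y: (22218·701 + 21330·934 + 12628·193 + 94050·71) / 150226 = 44611792 / 150226 ≈ 296.96
Offset from y = 334: 296.96 − 334 ≈ -37.04.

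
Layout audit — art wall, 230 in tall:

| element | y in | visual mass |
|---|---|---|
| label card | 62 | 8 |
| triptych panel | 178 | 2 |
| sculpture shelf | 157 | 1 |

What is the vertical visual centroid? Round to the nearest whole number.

y ≈ 92

Total weight = 8 + 2 + 1 = 11.
y: (8·62 + 2·178 + 1·157) / 11 = 1009 / 11 ≈ 91.73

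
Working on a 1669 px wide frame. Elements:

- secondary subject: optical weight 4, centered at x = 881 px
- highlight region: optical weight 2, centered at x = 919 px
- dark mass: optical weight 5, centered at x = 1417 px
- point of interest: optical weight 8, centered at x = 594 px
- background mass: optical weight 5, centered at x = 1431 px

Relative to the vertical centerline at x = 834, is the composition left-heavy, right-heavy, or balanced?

Σw = 4 + 2 + 5 + 8 + 5 = 24.
x-moment: 4·881 + 2·919 + 5·1417 + 8·594 + 5·1431 = 24354; centroid 24354/24 ≈ 1014.75.
1014.8 vs midline 834 → right-heavy.

right-heavy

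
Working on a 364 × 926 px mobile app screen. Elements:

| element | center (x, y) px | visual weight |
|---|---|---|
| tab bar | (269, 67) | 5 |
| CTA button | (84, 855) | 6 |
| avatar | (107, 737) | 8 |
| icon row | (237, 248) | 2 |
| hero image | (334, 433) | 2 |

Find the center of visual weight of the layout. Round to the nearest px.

(167, 553)

Total weight = 5 + 6 + 8 + 2 + 2 = 23.
x-moment: 5·269 + 6·84 + 8·107 + 2·237 + 2·334 = 3847; centroid 3847/23 ≈ 167.26.
y-moment: 5·67 + 6·855 + 8·737 + 2·248 + 2·433 = 12723; centroid 12723/23 ≈ 553.17.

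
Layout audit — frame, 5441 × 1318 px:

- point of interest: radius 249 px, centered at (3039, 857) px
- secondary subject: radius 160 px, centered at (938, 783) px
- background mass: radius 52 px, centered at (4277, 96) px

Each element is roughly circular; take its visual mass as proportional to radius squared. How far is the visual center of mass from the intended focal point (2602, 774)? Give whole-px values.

≈ 128 px

r² weights: point of interest 249² = 62001, secondary subject 160² = 25600, background mass 52² = 2704. Total = 90305.
x: (62001·3039 + 25600·938 + 2704·4277) / 90305 = 223998847 / 90305 ≈ 2480.47
y: (62001·857 + 25600·783 + 2704·96) / 90305 = 73439241 / 90305 ≈ 813.24
Offset from (2602, 774): Δx ≈ -121.53, Δy ≈ 39.24; distance = √(Δx² + Δy²) ≈ 127.71.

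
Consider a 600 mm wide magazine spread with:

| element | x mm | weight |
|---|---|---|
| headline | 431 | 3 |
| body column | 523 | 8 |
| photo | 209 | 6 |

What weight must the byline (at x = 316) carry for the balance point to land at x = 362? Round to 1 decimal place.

w ≈ 12.5

Fixed elements: Σw = 3 + 8 + 6 = 17, Σw·x = 3·431 + 8·523 + 6·209 = 6731.
Balance at x = 362 requires (6731 + w·316) / (17 + w) = 362.
So w = (362·17 − 6731)/(316 − 362) = -577/-46 ≈ 12.54.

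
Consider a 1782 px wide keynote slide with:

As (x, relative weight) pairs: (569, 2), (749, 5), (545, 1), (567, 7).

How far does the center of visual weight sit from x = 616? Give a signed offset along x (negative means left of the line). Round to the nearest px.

Weights sum to 2 + 5 + 1 + 7 = 15.
x: (2·569 + 5·749 + 1·545 + 7·567) / 15 = 9397 / 15 ≈ 626.47
Offset from x = 616: 626.47 − 616 ≈ 10.47.

≈ 10 px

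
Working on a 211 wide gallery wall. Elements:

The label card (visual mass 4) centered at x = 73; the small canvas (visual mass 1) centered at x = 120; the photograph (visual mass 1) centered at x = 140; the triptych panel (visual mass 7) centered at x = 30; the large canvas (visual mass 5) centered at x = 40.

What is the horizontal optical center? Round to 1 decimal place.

Σw = 4 + 1 + 1 + 7 + 5 = 18.
x: (4·73 + 1·120 + 1·140 + 7·30 + 5·40) / 18 = 962 / 18 ≈ 53.44

x ≈ 53.4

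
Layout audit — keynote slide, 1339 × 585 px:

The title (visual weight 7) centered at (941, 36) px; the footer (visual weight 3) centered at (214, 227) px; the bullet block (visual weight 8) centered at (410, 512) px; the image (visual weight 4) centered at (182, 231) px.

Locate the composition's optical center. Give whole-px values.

Total weight = 7 + 3 + 8 + 4 = 22.
x: (7·941 + 3·214 + 8·410 + 4·182) / 22 = 11237 / 22 ≈ 510.77
y: (7·36 + 3·227 + 8·512 + 4·231) / 22 = 5953 / 22 ≈ 270.59

(511, 271)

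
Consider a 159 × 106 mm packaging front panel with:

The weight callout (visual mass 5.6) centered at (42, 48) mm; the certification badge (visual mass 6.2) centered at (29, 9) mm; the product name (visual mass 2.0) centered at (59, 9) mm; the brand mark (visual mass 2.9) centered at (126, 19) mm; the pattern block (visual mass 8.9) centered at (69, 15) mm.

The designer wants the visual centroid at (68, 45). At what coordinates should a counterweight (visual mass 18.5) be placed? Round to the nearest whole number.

(80, 79)

After adding the counterweight, total weight = 5.6 + 6.2 + 2.0 + 2.9 + 8.9 + 18.5 = 44.1.
x: target moment 44.1×68 = 2998.8; current 5.6·42 + 6.2·29 + 2.0·59 + 2.9·126 + 8.9·69 = 1512.5; the counterweight supplies 1486.3, so x = 1486.3/18.5 ≈ 80.34.
y: target moment 44.1×45 = 1984.5; current 5.6·48 + 6.2·9 + 2.0·9 + 2.9·19 + 8.9·15 = 531.2; the counterweight supplies 1453.3, so y = 1453.3/18.5 ≈ 78.56.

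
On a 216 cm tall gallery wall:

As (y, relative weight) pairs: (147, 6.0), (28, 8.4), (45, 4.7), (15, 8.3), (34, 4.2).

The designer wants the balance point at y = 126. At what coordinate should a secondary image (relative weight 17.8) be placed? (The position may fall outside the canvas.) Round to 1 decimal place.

y ≈ 260.0

After adding the secondary image, total weight = 6.0 + 8.4 + 4.7 + 8.3 + 4.2 + 17.8 = 49.4.
y: need Σw·y = 49.4·126 = 6224.4. Existing = 6.0·147 + 8.4·28 + 4.7·45 + 8.3·15 + 4.2·34 = 1596.0. Remainder 4628.4 / 17.8 ≈ 260.02.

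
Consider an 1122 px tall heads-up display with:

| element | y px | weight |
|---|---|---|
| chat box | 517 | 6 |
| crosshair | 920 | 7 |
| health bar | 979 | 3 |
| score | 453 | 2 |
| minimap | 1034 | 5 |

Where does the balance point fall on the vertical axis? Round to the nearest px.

Σw = 6 + 7 + 3 + 2 + 5 = 23.
Σw·y = 6·517 + 7·920 + 3·979 + 2·453 + 5·1034 = 18555, so ȳ = 18555/23 ≈ 806.74.

y ≈ 807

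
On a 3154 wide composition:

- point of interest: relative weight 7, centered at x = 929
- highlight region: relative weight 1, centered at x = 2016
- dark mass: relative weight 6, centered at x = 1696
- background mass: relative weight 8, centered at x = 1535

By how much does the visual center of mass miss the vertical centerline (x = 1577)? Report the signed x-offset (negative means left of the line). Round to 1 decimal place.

≈ -169.0

Weights sum to 7 + 1 + 6 + 8 = 22.
x: (7·929 + 1·2016 + 6·1696 + 8·1535) / 22 = 30975 / 22 ≈ 1407.95
Against x = 1577, that's 1407.95 − 1577 = -169.05.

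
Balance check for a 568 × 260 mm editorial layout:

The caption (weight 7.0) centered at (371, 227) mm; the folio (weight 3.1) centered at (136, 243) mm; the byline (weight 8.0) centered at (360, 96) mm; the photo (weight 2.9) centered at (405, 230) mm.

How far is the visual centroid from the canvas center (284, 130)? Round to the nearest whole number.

≈ 73 mm

Weights sum to 7.0 + 3.1 + 8.0 + 2.9 = 21.0.
x: (7.0·371 + 3.1·136 + 8.0·360 + 2.9·405) / 21.0 = 7073.1 / 21.0 ≈ 336.81
y: (7.0·227 + 3.1·243 + 8.0·96 + 2.9·230) / 21.0 = 3777.3 / 21.0 ≈ 179.87
From (284, 130): dx = 52.81, dy = 49.87, so the distance is √(dx²+dy²) ≈ 72.64.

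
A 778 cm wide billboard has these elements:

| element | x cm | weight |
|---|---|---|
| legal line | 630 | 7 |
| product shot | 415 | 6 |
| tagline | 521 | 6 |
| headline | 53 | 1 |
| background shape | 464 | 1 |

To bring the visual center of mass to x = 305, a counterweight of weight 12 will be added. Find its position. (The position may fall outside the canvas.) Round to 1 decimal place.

New total weight: (7 + 6 + 6 + 1 + 1) + 12 = 33.
x: target moment 33×305 = 10065; current 7·630 + 6·415 + 6·521 + 1·53 + 1·464 = 10543; the counterweight supplies -478, so x = -478/12 ≈ -39.83.

x ≈ -39.8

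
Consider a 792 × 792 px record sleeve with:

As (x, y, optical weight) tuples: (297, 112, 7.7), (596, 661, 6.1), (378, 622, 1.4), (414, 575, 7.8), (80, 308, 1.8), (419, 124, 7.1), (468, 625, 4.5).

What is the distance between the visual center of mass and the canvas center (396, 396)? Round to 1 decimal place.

≈ 13.7 px

Σw = 7.7 + 6.1 + 1.4 + 7.8 + 1.8 + 7.1 + 4.5 = 36.4.
x: moment 14905.8 / weight 36.4 ≈ 409.50
Σw·y = 14497.6; ȳ = 14497.6/36.4 ≈ 398.29.
From (396, 396): dx = 13.50, dy = 2.29, so the distance is √(dx²+dy²) ≈ 13.69.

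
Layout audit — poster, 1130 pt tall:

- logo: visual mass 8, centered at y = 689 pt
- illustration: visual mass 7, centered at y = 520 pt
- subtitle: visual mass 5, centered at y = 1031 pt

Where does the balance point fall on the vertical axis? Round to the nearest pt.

Σw = 8 + 7 + 5 = 20.
y: (8·689 + 7·520 + 5·1031) / 20 = 14307 / 20 ≈ 715.35

y ≈ 715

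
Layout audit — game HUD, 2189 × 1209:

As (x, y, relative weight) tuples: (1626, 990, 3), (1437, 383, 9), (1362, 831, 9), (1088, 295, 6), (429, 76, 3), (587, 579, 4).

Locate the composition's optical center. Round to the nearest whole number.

(1183, 536)

Σw = 3 + 9 + 9 + 6 + 3 + 4 = 34.
x: (3·1626 + 9·1437 + 9·1362 + 6·1088 + 3·429 + 4·587) / 34 = 40232 / 34 ≈ 1183.29
y: (3·990 + 9·383 + 9·831 + 6·295 + 3·76 + 4·579) / 34 = 18210 / 34 ≈ 535.59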